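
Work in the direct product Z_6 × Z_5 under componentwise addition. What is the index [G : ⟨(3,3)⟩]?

3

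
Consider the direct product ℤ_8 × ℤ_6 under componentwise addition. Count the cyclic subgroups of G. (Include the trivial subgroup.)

Each element a generates a cyclic subgroup ⟨a⟩; distinct elements may generate the same one (a cyclic group of order d has φ(d) generators).
Cyclic subgroups by order — order 1: 1; order 2: 3; order 3: 1; order 4: 2; order 6: 3; order 8: 2; order 12: 2; order 24: 2.
Total: 16.

16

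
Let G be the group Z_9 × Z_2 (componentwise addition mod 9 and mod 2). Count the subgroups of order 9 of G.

|G| = 18 and 9 | 18, so subgroups of order 9 are possible by Lagrange.
The subgroups of order 9 are: {(0,0), (1,0), (2,0), (3,0), (4,0), (5,0), (6,0), (7,0), (8,0)}.
So G has 1 subgroup of order 9.

1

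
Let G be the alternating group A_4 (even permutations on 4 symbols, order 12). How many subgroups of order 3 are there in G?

|G| = 12 and 3 | 12, so subgroups of order 3 are possible by Lagrange.
The subgroups of order 3 are: {e, (1 2 3), (1 3 2)}; {e, (1 2 4), (1 4 2)}; {e, (1 3 4), (1 4 3)}; {e, (2 3 4), (2 4 3)}.
So G has 4 subgroups of order 3.

4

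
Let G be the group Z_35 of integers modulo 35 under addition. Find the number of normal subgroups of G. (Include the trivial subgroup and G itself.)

4

G is abelian, so every subgroup is normal.
G has 4 subgroups in total, hence 4 normal subgroups.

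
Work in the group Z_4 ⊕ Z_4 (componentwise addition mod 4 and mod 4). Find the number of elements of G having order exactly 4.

An element (a,b) has order lcm(ord(a), ord(b)); count pairs with lcm equal to 4.
Enumerating gives 12 such elements.

12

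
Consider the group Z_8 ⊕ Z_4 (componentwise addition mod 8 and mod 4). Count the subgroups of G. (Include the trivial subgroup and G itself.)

|G| = 32, so by Lagrange every subgroup order divides 32. Divisors: 1, 2, 4, 8, 16, 32.
Subgroups by order — order 1: 1; order 2: 3; order 4: 7; order 8: 7; order 16: 3; order 32: 1.
Total: 1 + 3 + 7 + 7 + 3 + 1 = 22.

22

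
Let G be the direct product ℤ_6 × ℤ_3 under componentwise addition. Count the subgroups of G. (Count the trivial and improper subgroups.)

12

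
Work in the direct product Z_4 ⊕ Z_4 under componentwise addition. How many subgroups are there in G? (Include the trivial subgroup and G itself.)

15

|G| = 16, so by Lagrange every subgroup order divides 16. Divisors: 1, 2, 4, 8, 16.
Subgroups by order — order 1: 1; order 2: 3; order 4: 7; order 8: 3; order 16: 1.
Total: 1 + 3 + 7 + 3 + 1 = 15.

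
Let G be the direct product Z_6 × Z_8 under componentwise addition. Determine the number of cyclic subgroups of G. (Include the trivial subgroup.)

16

Group the elements of G by the cyclic subgroup they generate; each cyclic subgroup of order d accounts for φ(d) elements.
Cyclic subgroups by order — order 1: 1; order 2: 3; order 3: 1; order 4: 2; order 6: 3; order 8: 2; order 12: 2; order 24: 2.
Total: 16.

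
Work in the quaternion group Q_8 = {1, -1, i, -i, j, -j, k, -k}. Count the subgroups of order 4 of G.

3

|G| = 8 and 4 | 8, so subgroups of order 4 are possible by Lagrange.
The subgroups of order 4 are: {1, -1, i, -i}; {1, -1, j, -j}; {1, -1, k, -k}.
So G has 3 subgroups of order 4.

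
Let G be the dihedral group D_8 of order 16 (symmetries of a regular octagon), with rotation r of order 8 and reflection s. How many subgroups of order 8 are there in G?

3

|G| = 16 and 8 | 16, so subgroups of order 8 are possible by Lagrange.
The subgroups of order 8 are: {e, r, r^2, r^3, r^4, r^5, r^6, r^7}; {e, r^2, r^4, r^6, s, r^2s, r^4s, r^6s}; {e, r^2, r^4, r^6, rs, r^3s, r^5s, r^7s}.
So G has 3 subgroups of order 8.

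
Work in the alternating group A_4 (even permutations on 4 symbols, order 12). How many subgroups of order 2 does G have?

|G| = 12 and 2 | 12, so subgroups of order 2 are possible by Lagrange.
The subgroups of order 2 are: {e, (1 2)(3 4)}; {e, (1 3)(2 4)}; {e, (1 4)(2 3)}.
So G has 3 subgroups of order 2.

3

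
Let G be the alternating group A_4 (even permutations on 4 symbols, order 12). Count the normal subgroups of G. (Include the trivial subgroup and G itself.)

G has 10 subgroups. Checking conjugation-invariance by order — order 1: 1/1 normal; order 2: 0/3 normal; order 3: 0/4 normal; order 4: 1/1 normal; order 12: 1/1 normal.
Total normal subgroups: 3.

3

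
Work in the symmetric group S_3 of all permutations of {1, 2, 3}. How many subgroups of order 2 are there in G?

|G| = 6 and 2 | 6, so subgroups of order 2 are possible by Lagrange.
The subgroups of order 2 are: {e, (1 2)}; {e, (1 3)}; {e, (2 3)}.
So G has 3 subgroups of order 2.

3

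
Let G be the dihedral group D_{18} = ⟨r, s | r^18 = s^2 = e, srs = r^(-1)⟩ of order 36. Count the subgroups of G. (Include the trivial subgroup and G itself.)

|G| = 36, so by Lagrange every subgroup order divides 36. Divisors: 1, 2, 3, 4, 6, 9, 12, 18, 36.
Subgroups by order — order 1: 1; order 2: 19; order 3: 1; order 4: 9; order 6: 7; order 9: 1; order 12: 3; order 18: 3; order 36: 1.
Total: 1 + 19 + 1 + 9 + 7 + 1 + 3 + 3 + 1 = 45.

45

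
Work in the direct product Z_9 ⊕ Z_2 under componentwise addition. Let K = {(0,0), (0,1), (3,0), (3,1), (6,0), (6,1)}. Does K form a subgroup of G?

Yes

|K| = 6 divides |G| = 18, consistent with Lagrange.
K contains the identity, every element's inverse is in K, and K is closed under +: it is a subgroup.
In fact K = ⟨(3,1)⟩.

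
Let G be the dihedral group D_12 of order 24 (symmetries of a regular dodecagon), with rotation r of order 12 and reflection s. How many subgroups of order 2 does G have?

|G| = 24 and 2 | 24, so subgroups of order 2 are possible by Lagrange.
The subgroups of order 2 are: {e, r^10s}; {e, r^11s}; {e, r^2s}; {e, r^3s}; … (13 in all).
So G has 13 subgroups of order 2.

13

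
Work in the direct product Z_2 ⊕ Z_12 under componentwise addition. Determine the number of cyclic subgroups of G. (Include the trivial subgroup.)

12

Group the elements of G by the cyclic subgroup they generate; each cyclic subgroup of order d accounts for φ(d) elements.
Cyclic subgroups by order — order 1: 1; order 2: 3; order 3: 1; order 4: 2; order 6: 3; order 12: 2.
Total: 12.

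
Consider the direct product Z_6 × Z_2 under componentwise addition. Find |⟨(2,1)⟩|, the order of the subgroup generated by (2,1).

The order of (2,1) in Z_6 × Z_2 is lcm(ord(2) in Z_6, ord(1) in Z_2).
ord(2) = 3 and ord(1) = 2, so |⟨(2,1)⟩| = lcm(3, 2) = 6.

6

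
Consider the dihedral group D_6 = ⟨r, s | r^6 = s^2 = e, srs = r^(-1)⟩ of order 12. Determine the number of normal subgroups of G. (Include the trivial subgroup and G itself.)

7

G has 16 subgroups. Checking conjugation-invariance by order — order 1: 1/1 normal; order 2: 1/7 normal; order 3: 1/1 normal; order 4: 0/3 normal; order 6: 3/3 normal; order 12: 1/1 normal.
Total normal subgroups: 7.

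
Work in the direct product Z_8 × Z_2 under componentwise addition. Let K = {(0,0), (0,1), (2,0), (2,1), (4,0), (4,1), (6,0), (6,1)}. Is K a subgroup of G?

Yes

|K| = 8 divides |G| = 16, consistent with Lagrange.
K contains the identity, every element's inverse is in K, and K is closed under +: it is a subgroup.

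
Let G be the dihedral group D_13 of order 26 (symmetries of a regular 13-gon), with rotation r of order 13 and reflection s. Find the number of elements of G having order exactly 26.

0

No element of G has order 26 (even though 26 | 26).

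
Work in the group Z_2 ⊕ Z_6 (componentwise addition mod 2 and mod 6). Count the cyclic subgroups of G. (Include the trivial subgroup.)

8

A cyclic subgroup of order d is generated by each of its φ(d) elements of order d, so the cyclic subgroups of order d number (#elements of order d)/φ(d).
Cyclic subgroups by order — order 1: 1; order 2: 3; order 3: 1; order 6: 3.
Total: 8.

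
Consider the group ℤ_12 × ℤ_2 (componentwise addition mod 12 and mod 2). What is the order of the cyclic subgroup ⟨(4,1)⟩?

6

The order of (4,1) in Z_12 × Z_2 is lcm(ord(4) in Z_12, ord(1) in Z_2).
ord(4) = 3 and ord(1) = 2, so |⟨(4,1)⟩| = lcm(3, 2) = 6.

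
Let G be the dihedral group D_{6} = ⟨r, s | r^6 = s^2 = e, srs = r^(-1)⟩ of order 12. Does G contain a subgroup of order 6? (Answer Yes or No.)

6 | 12. A subgroup of order 6 is {e, r, r^2, r^3, r^4, r^5}.

Yes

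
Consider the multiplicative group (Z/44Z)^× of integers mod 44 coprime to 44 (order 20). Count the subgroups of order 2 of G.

3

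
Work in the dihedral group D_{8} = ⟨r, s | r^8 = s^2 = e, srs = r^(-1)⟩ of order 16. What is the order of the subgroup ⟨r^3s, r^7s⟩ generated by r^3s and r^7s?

4

|⟨r^3s⟩| = 2 and |⟨r^7s⟩| = 2, so |H| is a multiple of lcm(2, 2) = 2 and divides |G| = 16.
Closing under the operation: H = {e, r^4, r^3s, r^7s}, so |H| = 4.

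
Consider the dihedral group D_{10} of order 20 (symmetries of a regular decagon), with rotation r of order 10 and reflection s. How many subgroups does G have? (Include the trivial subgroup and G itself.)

22

|G| = 20, so by Lagrange every subgroup order divides 20. Divisors: 1, 2, 4, 5, 10, 20.
Subgroups by order — order 1: 1; order 2: 11; order 4: 5; order 5: 1; order 10: 3; order 20: 1.
Total: 1 + 11 + 5 + 1 + 3 + 1 = 22.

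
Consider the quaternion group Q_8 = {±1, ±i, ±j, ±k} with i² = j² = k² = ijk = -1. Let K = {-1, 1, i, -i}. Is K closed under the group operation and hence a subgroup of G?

|K| = 4 divides |G| = 8, consistent with Lagrange.
K contains the identity, every element's inverse is in K, and K is closed under ·: it is a subgroup.
In fact K = ⟨-i⟩.

Yes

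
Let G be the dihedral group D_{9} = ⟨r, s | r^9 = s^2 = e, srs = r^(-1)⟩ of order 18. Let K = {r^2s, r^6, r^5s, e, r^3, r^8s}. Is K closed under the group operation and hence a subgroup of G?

Yes

|K| = 6 divides |G| = 18, consistent with Lagrange.
K contains the identity, every element's inverse is in K, and K is closed under ·: it is a subgroup.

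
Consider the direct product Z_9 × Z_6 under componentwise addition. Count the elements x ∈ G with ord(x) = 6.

8

An element (a,b) has order lcm(ord(a), ord(b)); count pairs with lcm equal to 6.
Enumerating gives 8 such elements.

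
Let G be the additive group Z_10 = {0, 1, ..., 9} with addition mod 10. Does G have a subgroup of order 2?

Yes

2 | 10. A subgroup of order 2 is {0, 5}.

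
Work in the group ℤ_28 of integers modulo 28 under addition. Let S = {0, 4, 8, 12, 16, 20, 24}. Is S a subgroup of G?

|S| = 7 divides |G| = 28, consistent with Lagrange.
S contains the identity, every element's inverse is in S, and S is closed under +: it is a subgroup.
In fact S = ⟨16⟩.

Yes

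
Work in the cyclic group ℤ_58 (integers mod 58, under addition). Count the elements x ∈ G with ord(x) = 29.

In a cyclic group of order 58, the number of elements of order d (for d | 58) is φ(d).
φ(29) = 28.

28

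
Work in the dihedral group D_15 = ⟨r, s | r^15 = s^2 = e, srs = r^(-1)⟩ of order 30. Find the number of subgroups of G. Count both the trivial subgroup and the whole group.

28

|G| = 30, so by Lagrange every subgroup order divides 30. Divisors: 1, 2, 3, 5, 6, 10, 15, 30.
Subgroups by order — order 1: 1; order 2: 15; order 3: 1; order 5: 1; order 6: 5; order 10: 3; order 15: 1; order 30: 1.
Total: 1 + 15 + 1 + 1 + 5 + 3 + 1 + 1 = 28.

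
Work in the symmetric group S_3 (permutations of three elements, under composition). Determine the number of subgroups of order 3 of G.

1

|G| = 6 and 3 | 6, so subgroups of order 3 are possible by Lagrange.
The subgroups of order 3 are: {e, (1 2 3), (1 3 2)}.
So G has 1 subgroup of order 3.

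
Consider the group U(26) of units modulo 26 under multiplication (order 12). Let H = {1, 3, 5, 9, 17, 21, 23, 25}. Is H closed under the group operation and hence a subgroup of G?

|H| = 8 does not divide |G| = 12, so by Lagrange H is not a subgroup.

No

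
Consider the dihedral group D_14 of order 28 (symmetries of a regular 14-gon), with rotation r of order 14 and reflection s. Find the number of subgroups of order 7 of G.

|G| = 28 and 7 | 28, so subgroups of order 7 are possible by Lagrange.
The subgroups of order 7 are: {e, r^2, r^4, r^6, r^8, r^10, r^12}.
So G has 1 subgroup of order 7.

1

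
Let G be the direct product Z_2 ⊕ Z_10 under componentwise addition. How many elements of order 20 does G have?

An element (a,b) has order lcm(ord(a), ord(b)); count pairs with lcm equal to 20.
Enumerating gives 0 such elements.

0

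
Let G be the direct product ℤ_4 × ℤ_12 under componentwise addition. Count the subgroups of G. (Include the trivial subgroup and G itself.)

|G| = 48, so by Lagrange every subgroup order divides 48. Divisors: 1, 2, 3, 4, 6, 8, 12, 16, 24, 48.
Subgroups by order — order 1: 1; order 2: 3; order 3: 1; order 4: 7; order 6: 3; order 8: 3; order 12: 7; order 16: 1; order 24: 3; order 48: 1.
Total: 1 + 3 + 1 + 7 + 3 + 3 + 7 + 1 + 3 + 1 = 30.

30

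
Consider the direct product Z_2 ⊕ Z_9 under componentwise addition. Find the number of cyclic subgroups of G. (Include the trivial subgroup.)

6

A cyclic subgroup of order d is generated by each of its φ(d) elements of order d, so the cyclic subgroups of order d number (#elements of order d)/φ(d).
Cyclic subgroups by order — order 1: 1; order 2: 1; order 3: 1; order 6: 1; order 9: 1; order 18: 1.
Total: 6.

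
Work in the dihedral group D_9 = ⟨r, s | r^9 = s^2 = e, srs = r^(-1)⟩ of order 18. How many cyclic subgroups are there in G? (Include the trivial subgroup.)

Group the elements of G by the cyclic subgroup they generate; each cyclic subgroup of order d accounts for φ(d) elements.
Cyclic subgroups by order — order 1: 1; order 2: 9; order 3: 1; order 9: 1.
Total: 12.

12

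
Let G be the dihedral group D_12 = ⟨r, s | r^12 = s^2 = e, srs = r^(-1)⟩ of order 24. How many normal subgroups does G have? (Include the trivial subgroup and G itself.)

9

G has 34 subgroups. Checking conjugation-invariance by order — order 1: 1/1 normal; order 2: 1/13 normal; order 3: 1/1 normal; order 4: 1/7 normal; order 6: 1/5 normal; order 8: 0/3 normal; order 12: 3/3 normal; order 24: 1/1 normal.
Total normal subgroups: 9.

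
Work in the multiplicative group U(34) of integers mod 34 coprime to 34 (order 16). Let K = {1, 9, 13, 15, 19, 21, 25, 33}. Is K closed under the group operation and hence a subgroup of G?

|K| = 8 divides |G| = 16, consistent with Lagrange.
K contains the identity, every element's inverse is in K, and K is closed under ·: it is a subgroup.
In fact K = ⟨9⟩.

Yes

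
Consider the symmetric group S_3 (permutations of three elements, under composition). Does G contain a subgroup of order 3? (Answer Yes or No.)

Yes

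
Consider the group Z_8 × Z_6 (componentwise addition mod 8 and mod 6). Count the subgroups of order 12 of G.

3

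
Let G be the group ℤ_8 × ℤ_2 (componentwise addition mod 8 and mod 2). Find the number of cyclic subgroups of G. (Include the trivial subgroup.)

8

Group the elements of G by the cyclic subgroup they generate; each cyclic subgroup of order d accounts for φ(d) elements.
Cyclic subgroups by order — order 1: 1; order 2: 3; order 4: 2; order 8: 2.
Total: 8.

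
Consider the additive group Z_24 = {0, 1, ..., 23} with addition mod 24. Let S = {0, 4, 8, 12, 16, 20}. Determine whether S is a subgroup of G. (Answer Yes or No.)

|S| = 6 divides |G| = 24, consistent with Lagrange.
S contains the identity, every element's inverse is in S, and S is closed under +: it is a subgroup.
In fact S = ⟨4⟩.

Yes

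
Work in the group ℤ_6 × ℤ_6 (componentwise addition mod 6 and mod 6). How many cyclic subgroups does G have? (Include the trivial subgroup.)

Each element a generates a cyclic subgroup ⟨a⟩; distinct elements may generate the same one (a cyclic group of order d has φ(d) generators).
Cyclic subgroups by order — order 1: 1; order 2: 3; order 3: 4; order 6: 12.
Total: 20.

20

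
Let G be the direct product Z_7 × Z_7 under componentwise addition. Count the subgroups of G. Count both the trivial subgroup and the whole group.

|G| = 49, so by Lagrange every subgroup order divides 49. Divisors: 1, 7, 49.
Subgroups by order — order 1: 1; order 7: 8; order 49: 1.
Total: 1 + 8 + 1 = 10.

10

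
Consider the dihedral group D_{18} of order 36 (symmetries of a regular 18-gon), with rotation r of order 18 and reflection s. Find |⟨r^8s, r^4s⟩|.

|⟨r^8s⟩| = 2 and |⟨r^4s⟩| = 2, so |H| is a multiple of lcm(2, 2) = 2 and divides |G| = 36.
Closing under the operation: H = {e, r^2, r^4, r^6, r^8, r^10, r^12, r^14, r^16, s, r^2s, r^4s, r^6s, r^8s, r^10s, r^12s, r^14s, r^16s}, so |H| = 18.

18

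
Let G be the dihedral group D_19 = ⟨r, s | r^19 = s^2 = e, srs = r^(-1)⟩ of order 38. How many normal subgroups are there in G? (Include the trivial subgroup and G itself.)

G has 22 subgroups. Checking conjugation-invariance by order — order 1: 1/1 normal; order 2: 0/19 normal; order 19: 1/1 normal; order 38: 1/1 normal.
Total normal subgroups: 3.

3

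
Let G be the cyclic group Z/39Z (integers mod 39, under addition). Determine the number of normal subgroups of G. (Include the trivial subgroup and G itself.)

G is abelian, so every subgroup is normal.
G has 4 subgroups in total, hence 4 normal subgroups.

4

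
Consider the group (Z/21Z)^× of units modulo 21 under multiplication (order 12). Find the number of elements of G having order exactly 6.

6

The elements of order 6 are: 2, 5, 10, 11, 17, 19.
That's 6.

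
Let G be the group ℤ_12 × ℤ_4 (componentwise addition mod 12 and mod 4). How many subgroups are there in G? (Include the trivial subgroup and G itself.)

30

|G| = 48, so by Lagrange every subgroup order divides 48. Divisors: 1, 2, 3, 4, 6, 8, 12, 16, 24, 48.
Subgroups by order — order 1: 1; order 2: 3; order 3: 1; order 4: 7; order 6: 3; order 8: 3; order 12: 7; order 16: 1; order 24: 3; order 48: 1.
Total: 1 + 3 + 1 + 7 + 3 + 3 + 7 + 1 + 3 + 1 = 30.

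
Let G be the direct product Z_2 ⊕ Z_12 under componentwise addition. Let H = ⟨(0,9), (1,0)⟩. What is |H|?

8

|⟨(0,9)⟩| = 4 and |⟨(1,0)⟩| = 2, so |H| is a multiple of lcm(4, 2) = 4 and divides |G| = 24.
Closing under the operation: H = {(0,0), (0,3), (0,6), (0,9), (1,0), (1,3), (1,6), (1,9)}, so |H| = 8.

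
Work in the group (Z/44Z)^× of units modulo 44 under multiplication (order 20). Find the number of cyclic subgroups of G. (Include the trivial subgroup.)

8

A cyclic subgroup of order d is generated by each of its φ(d) elements of order d, so the cyclic subgroups of order d number (#elements of order d)/φ(d).
Cyclic subgroups by order — order 1: 1; order 2: 3; order 5: 1; order 10: 3.
Total: 8.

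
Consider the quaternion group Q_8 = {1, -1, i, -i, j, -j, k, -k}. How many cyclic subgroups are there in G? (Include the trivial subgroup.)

5

Each element a generates a cyclic subgroup ⟨a⟩; distinct elements may generate the same one (a cyclic group of order d has φ(d) generators).
Cyclic subgroups by order — order 1: 1; order 2: 1; order 4: 3.
Total: 5.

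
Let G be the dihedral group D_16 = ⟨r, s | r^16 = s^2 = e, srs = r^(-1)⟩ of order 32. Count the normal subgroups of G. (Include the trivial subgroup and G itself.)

8

G has 36 subgroups. Checking conjugation-invariance by order — order 1: 1/1 normal; order 2: 1/17 normal; order 4: 1/9 normal; order 8: 1/5 normal; order 16: 3/3 normal; order 32: 1/1 normal.
Total normal subgroups: 8.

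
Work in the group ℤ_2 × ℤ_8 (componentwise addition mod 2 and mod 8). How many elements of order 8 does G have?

8

An element (a,b) has order lcm(ord(a), ord(b)); count pairs with lcm equal to 8.
Enumerating gives 8 such elements.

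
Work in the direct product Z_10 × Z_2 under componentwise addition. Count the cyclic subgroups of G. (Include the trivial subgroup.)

8

A cyclic subgroup of order d is generated by each of its φ(d) elements of order d, so the cyclic subgroups of order d number (#elements of order d)/φ(d).
Cyclic subgroups by order — order 1: 1; order 2: 3; order 5: 1; order 10: 3.
Total: 8.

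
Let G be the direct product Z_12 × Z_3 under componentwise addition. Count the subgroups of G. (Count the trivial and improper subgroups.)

|G| = 36, so by Lagrange every subgroup order divides 36. Divisors: 1, 2, 3, 4, 6, 9, 12, 18, 36.
Subgroups by order — order 1: 1; order 2: 1; order 3: 4; order 4: 1; order 6: 4; order 9: 1; order 12: 4; order 18: 1; order 36: 1.
Total: 1 + 1 + 4 + 1 + 4 + 1 + 4 + 1 + 1 = 18.

18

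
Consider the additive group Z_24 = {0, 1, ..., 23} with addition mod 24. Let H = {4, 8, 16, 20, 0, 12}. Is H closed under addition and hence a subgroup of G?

Yes

|H| = 6 divides |G| = 24, consistent with Lagrange.
H contains the identity, every element's inverse is in H, and H is closed under +: it is a subgroup.
In fact H = ⟨4⟩.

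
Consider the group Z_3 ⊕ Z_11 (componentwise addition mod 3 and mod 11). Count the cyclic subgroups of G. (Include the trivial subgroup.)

A cyclic subgroup of order d is generated by each of its φ(d) elements of order d, so the cyclic subgroups of order d number (#elements of order d)/φ(d).
Cyclic subgroups by order — order 1: 1; order 3: 1; order 11: 1; order 33: 1.
Total: 4.

4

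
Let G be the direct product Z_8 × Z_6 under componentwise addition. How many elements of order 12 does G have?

An element (a,b) has order lcm(ord(a), ord(b)); count pairs with lcm equal to 12.
Enumerating gives 8 such elements.

8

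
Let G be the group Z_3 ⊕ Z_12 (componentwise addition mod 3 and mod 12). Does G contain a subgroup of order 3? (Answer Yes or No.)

Yes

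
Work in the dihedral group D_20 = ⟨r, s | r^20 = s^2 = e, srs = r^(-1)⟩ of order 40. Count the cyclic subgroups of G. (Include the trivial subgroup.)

26

Each element a generates a cyclic subgroup ⟨a⟩; distinct elements may generate the same one (a cyclic group of order d has φ(d) generators).
Cyclic subgroups by order — order 1: 1; order 2: 21; order 4: 1; order 5: 1; order 10: 1; order 20: 1.
Total: 26.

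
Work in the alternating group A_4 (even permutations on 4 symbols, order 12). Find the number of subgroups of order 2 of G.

3

|G| = 12 and 2 | 12, so subgroups of order 2 are possible by Lagrange.
The subgroups of order 2 are: {e, (1 2)(3 4)}; {e, (1 3)(2 4)}; {e, (1 4)(2 3)}.
So G has 3 subgroups of order 2.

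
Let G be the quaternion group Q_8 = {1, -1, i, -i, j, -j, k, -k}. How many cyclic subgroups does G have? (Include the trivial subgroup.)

A cyclic subgroup of order d is generated by each of its φ(d) elements of order d, so the cyclic subgroups of order d number (#elements of order d)/φ(d).
Cyclic subgroups by order — order 1: 1; order 2: 1; order 4: 3.
Total: 5.

5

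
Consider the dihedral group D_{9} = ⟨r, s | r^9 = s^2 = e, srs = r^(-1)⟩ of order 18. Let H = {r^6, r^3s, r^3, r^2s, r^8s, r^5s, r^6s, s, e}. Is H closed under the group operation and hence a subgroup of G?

No

Closure fails: s · r^2s = r^7 ∉ H. So H is not a subgroup.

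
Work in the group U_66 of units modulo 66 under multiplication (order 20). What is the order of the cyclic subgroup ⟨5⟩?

10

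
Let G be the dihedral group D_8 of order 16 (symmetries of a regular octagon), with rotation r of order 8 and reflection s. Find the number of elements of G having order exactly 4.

2

The elements of order 4 are: r^2, r^6.
That's 2.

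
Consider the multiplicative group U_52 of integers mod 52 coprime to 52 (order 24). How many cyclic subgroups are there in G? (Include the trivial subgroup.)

Group the elements of G by the cyclic subgroup they generate; each cyclic subgroup of order d accounts for φ(d) elements.
Cyclic subgroups by order — order 1: 1; order 2: 3; order 3: 1; order 4: 2; order 6: 3; order 12: 2.
Total: 12.

12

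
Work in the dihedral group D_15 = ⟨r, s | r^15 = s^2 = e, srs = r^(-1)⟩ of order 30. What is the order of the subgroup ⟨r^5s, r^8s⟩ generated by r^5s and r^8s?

10

|⟨r^5s⟩| = 2 and |⟨r^8s⟩| = 2, so |H| is a multiple of lcm(2, 2) = 2 and divides |G| = 30.
Closing under the operation: H = {e, r^3, r^6, r^9, r^12, r^2s, r^5s, r^8s, r^11s, r^14s}, so |H| = 10.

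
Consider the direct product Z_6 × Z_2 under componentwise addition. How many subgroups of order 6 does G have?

3

|G| = 12 and 6 | 12, so subgroups of order 6 are possible by Lagrange.
The subgroups of order 6 are: {(0,0), (0,1), (2,0), (2,1), (4,0), (4,1)}; {(0,0), (1,0), (2,0), (3,0), (4,0), (5,0)}; {(0,0), (1,1), (2,0), (3,1), (4,0), (5,1)}.
So G has 3 subgroups of order 6.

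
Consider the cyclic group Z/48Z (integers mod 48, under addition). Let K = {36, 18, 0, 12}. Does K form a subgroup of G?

18 ∈ K but its inverse 30 ∉ K, so K is not a subgroup.

No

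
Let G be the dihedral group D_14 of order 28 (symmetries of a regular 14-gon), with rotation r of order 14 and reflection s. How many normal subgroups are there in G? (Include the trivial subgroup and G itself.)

G has 28 subgroups. Checking conjugation-invariance by order — order 1: 1/1 normal; order 2: 1/15 normal; order 4: 0/7 normal; order 7: 1/1 normal; order 14: 3/3 normal; order 28: 1/1 normal.
Total normal subgroups: 7.

7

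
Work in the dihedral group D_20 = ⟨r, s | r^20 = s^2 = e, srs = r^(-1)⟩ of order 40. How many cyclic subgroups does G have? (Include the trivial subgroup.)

Each element a generates a cyclic subgroup ⟨a⟩; distinct elements may generate the same one (a cyclic group of order d has φ(d) generators).
Cyclic subgroups by order — order 1: 1; order 2: 21; order 4: 1; order 5: 1; order 10: 1; order 20: 1.
Total: 26.

26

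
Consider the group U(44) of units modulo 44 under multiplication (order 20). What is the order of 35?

10

Compute successive powers of 35 mod 44: 35, 37, 19, 5, 43, 9, 7, 25, …; 35^10 ≡ 1 (mod 44).
So |⟨35⟩| = 10.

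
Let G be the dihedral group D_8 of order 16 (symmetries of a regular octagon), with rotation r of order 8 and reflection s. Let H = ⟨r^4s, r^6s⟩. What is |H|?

|⟨r^4s⟩| = 2 and |⟨r^6s⟩| = 2, so |H| is a multiple of lcm(2, 2) = 2 and divides |G| = 16.
Closing under the operation: H = {e, r^2, r^4, r^6, s, r^2s, r^4s, r^6s}, so |H| = 8.

8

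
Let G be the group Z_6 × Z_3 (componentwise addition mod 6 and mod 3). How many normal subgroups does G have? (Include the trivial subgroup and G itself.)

G is abelian, so every subgroup is normal.
G has 12 subgroups in total, hence 12 normal subgroups.

12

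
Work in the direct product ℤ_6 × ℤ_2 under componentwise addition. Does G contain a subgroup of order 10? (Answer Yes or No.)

10 does not divide |G| = 12, so by Lagrange no subgroup of order 10 exists.

No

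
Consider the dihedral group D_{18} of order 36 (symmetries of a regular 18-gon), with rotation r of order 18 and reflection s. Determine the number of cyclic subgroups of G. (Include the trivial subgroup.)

24

Each element a generates a cyclic subgroup ⟨a⟩; distinct elements may generate the same one (a cyclic group of order d has φ(d) generators).
Cyclic subgroups by order — order 1: 1; order 2: 19; order 3: 1; order 6: 1; order 9: 1; order 18: 1.
Total: 24.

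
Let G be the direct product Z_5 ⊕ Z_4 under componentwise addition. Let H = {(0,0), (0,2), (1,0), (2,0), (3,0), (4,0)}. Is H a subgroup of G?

No

|H| = 6 does not divide |G| = 20, so by Lagrange H is not a subgroup.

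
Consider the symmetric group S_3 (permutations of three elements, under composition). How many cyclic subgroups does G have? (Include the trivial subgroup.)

A cyclic subgroup of order d is generated by each of its φ(d) elements of order d, so the cyclic subgroups of order d number (#elements of order d)/φ(d).
Cyclic subgroups by order — order 1: 1; order 2: 3; order 3: 1.
Total: 5.

5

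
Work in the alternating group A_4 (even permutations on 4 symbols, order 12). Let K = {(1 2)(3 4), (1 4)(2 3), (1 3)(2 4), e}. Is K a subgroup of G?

Yes

|K| = 4 divides |G| = 12, consistent with Lagrange.
K contains the identity, every element's inverse is in K, and K is closed under ∘: it is a subgroup.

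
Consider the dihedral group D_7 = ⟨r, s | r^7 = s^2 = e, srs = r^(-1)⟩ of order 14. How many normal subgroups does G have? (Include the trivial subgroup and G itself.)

G has 10 subgroups. Checking conjugation-invariance by order — order 1: 1/1 normal; order 2: 0/7 normal; order 7: 1/1 normal; order 14: 1/1 normal.
Total normal subgroups: 3.

3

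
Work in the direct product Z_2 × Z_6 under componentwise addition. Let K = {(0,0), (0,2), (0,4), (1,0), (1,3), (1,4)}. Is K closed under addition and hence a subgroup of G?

No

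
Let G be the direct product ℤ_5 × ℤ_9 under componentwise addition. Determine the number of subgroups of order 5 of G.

1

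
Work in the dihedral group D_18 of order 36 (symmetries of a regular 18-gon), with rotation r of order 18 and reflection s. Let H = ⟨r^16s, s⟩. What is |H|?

18

|⟨r^16s⟩| = 2 and |⟨s⟩| = 2, so |H| is a multiple of lcm(2, 2) = 2 and divides |G| = 36.
Closing under the operation: H = {e, r^2, r^4, r^6, r^8, r^10, r^12, r^14, r^16, s, r^2s, r^4s, r^6s, r^8s, r^10s, r^12s, r^14s, r^16s}, so |H| = 18.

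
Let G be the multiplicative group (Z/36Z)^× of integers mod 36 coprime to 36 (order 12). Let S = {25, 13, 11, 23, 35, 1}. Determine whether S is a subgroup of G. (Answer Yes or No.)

|S| = 6 divides |G| = 12, consistent with Lagrange.
S contains the identity, every element's inverse is in S, and S is closed under ·: it is a subgroup.
In fact S = ⟨23⟩.

Yes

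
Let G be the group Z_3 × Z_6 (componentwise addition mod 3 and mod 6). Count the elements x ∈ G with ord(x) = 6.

8

An element (a,b) has order lcm(ord(a), ord(b)); count pairs with lcm equal to 6.
Enumerating gives 8 such elements.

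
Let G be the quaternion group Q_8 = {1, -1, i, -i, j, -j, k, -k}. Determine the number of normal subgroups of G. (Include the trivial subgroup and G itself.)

6

G has 6 subgroups. Checking conjugation-invariance by order — order 1: 1/1 normal; order 2: 1/1 normal; order 4: 3/3 normal; order 8: 1/1 normal.
Total normal subgroups: 6.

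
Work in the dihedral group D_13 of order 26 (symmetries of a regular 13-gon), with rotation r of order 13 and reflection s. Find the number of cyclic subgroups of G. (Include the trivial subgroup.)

A cyclic subgroup of order d is generated by each of its φ(d) elements of order d, so the cyclic subgroups of order d number (#elements of order d)/φ(d).
Cyclic subgroups by order — order 1: 1; order 2: 13; order 13: 1.
Total: 15.

15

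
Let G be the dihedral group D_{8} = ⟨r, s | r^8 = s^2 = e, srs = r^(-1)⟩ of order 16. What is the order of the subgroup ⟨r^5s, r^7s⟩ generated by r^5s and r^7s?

|⟨r^5s⟩| = 2 and |⟨r^7s⟩| = 2, so |H| is a multiple of lcm(2, 2) = 2 and divides |G| = 16.
Closing under the operation: H = {e, r^2, r^4, r^6, rs, r^3s, r^5s, r^7s}, so |H| = 8.

8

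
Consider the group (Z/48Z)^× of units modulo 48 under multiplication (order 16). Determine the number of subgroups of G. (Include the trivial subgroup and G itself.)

|G| = 16, so by Lagrange every subgroup order divides 16. Divisors: 1, 2, 4, 8, 16.
Subgroups by order — order 1: 1; order 2: 7; order 4: 11; order 8: 7; order 16: 1.
Total: 1 + 7 + 11 + 7 + 1 = 27.

27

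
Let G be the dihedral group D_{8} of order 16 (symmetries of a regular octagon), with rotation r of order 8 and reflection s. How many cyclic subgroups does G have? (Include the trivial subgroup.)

A cyclic subgroup of order d is generated by each of its φ(d) elements of order d, so the cyclic subgroups of order d number (#elements of order d)/φ(d).
Cyclic subgroups by order — order 1: 1; order 2: 9; order 4: 1; order 8: 1.
Total: 12.

12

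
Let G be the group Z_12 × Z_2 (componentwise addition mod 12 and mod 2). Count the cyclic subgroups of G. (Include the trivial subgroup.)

Each element a generates a cyclic subgroup ⟨a⟩; distinct elements may generate the same one (a cyclic group of order d has φ(d) generators).
Cyclic subgroups by order — order 1: 1; order 2: 3; order 3: 1; order 4: 2; order 6: 3; order 12: 2.
Total: 12.

12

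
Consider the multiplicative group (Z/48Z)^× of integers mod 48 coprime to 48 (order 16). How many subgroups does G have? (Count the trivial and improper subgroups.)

27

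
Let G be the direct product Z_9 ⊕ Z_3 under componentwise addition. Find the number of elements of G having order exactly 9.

18

An element (a,b) has order lcm(ord(a), ord(b)); count pairs with lcm equal to 9.
Enumerating gives 18 such elements.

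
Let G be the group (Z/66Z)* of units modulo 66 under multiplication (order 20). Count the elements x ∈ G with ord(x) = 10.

12

Enumerating element orders in G gives 12 elements of order 10.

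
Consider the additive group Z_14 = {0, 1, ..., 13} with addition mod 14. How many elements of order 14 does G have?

In a cyclic group of order 14, the number of elements of order d (for d | 14) is φ(d).
φ(14) = 6.

6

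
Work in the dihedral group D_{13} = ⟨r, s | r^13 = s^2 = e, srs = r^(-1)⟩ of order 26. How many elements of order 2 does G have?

13

Enumerating element orders in G gives 13 elements of order 2.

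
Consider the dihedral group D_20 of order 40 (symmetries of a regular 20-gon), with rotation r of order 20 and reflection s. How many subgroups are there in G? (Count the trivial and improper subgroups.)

48

|G| = 40, so by Lagrange every subgroup order divides 40. Divisors: 1, 2, 4, 5, 8, 10, 20, 40.
Subgroups by order — order 1: 1; order 2: 21; order 4: 11; order 5: 1; order 8: 5; order 10: 5; order 20: 3; order 40: 1.
Total: 1 + 21 + 11 + 1 + 5 + 5 + 3 + 1 = 48.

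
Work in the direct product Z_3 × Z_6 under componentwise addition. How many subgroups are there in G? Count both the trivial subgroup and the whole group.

12

|G| = 18, so by Lagrange every subgroup order divides 18. Divisors: 1, 2, 3, 6, 9, 18.
Subgroups by order — order 1: 1; order 2: 1; order 3: 4; order 6: 4; order 9: 1; order 18: 1.
Total: 1 + 1 + 4 + 4 + 1 + 1 = 12.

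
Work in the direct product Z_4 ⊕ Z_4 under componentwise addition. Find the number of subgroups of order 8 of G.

3

|G| = 16 and 8 | 16, so subgroups of order 8 are possible by Lagrange.
The subgroups of order 8 are: {(0,0), (0,1), (0,2), (0,3), (2,0), (2,1), (2,2), (2,3)}; {(0,0), (0,2), (1,0), (1,2), (2,0), (2,2), (3,0), (3,2)}; {(0,0), (0,2), (1,1), (1,3), (2,0), (2,2), (3,1), (3,3)}.
So G has 3 subgroups of order 8.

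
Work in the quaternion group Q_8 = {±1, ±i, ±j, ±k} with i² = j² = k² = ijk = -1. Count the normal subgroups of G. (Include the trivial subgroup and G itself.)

6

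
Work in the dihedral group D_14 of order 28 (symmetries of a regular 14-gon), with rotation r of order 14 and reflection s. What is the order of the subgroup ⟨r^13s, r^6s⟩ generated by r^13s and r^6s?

4

|⟨r^13s⟩| = 2 and |⟨r^6s⟩| = 2, so |H| is a multiple of lcm(2, 2) = 2 and divides |G| = 28.
Closing under the operation: H = {e, r^7, r^6s, r^13s}, so |H| = 4.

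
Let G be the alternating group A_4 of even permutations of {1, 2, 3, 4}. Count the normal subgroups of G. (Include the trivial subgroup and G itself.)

3

G has 10 subgroups. Checking conjugation-invariance by order — order 1: 1/1 normal; order 2: 0/3 normal; order 3: 0/4 normal; order 4: 1/1 normal; order 12: 1/1 normal.
Total normal subgroups: 3.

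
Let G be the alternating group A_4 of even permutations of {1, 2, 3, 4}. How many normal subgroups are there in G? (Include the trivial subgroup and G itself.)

3

G has 10 subgroups. Checking conjugation-invariance by order — order 1: 1/1 normal; order 2: 0/3 normal; order 3: 0/4 normal; order 4: 1/1 normal; order 12: 1/1 normal.
Total normal subgroups: 3.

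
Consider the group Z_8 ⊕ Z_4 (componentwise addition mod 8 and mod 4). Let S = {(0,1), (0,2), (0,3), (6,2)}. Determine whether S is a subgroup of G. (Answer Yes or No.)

The identity (0,0) ∉ S, so S is not a subgroup.

No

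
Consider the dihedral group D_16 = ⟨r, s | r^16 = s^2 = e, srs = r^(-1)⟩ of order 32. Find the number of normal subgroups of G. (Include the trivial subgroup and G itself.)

G has 36 subgroups. Checking conjugation-invariance by order — order 1: 1/1 normal; order 2: 1/17 normal; order 4: 1/9 normal; order 8: 1/5 normal; order 16: 3/3 normal; order 32: 1/1 normal.
Total normal subgroups: 8.

8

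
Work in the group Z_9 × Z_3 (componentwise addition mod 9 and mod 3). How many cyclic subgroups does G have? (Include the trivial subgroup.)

Group the elements of G by the cyclic subgroup they generate; each cyclic subgroup of order d accounts for φ(d) elements.
Cyclic subgroups by order — order 1: 1; order 3: 4; order 9: 3.
Total: 8.

8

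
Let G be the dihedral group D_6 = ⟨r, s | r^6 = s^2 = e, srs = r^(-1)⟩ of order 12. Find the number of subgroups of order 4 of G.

|G| = 12 and 4 | 12, so subgroups of order 4 are possible by Lagrange.
The subgroups of order 4 are: {e, r^3, r^2s, r^5s}; {e, r^3, s, r^3s}; {e, r^3, rs, r^4s}.
So G has 3 subgroups of order 4.

3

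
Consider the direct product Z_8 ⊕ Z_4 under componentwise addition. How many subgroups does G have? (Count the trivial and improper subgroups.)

22

|G| = 32, so by Lagrange every subgroup order divides 32. Divisors: 1, 2, 4, 8, 16, 32.
Subgroups by order — order 1: 1; order 2: 3; order 4: 7; order 8: 7; order 16: 3; order 32: 1.
Total: 1 + 3 + 7 + 7 + 3 + 1 = 22.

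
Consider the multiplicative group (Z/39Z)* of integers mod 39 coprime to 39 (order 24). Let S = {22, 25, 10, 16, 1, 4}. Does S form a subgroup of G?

Yes

|S| = 6 divides |G| = 24, consistent with Lagrange.
S contains the identity, every element's inverse is in S, and S is closed under ·: it is a subgroup.
In fact S = ⟨4⟩.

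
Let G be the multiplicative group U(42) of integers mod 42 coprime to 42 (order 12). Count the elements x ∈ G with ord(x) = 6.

6

The elements of order 6 are: 5, 11, 17, 19, 23, 31.
That's 6.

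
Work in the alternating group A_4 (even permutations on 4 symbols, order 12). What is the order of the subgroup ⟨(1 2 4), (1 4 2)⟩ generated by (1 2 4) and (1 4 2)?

|⟨(1 2 4)⟩| = 3 and |⟨(1 4 2)⟩| = 3, so |H| is a multiple of lcm(3, 3) = 3 and divides |G| = 12.
Closing under the operation: H = {e, (1 2 4), (1 4 2)}, so |H| = 3.

3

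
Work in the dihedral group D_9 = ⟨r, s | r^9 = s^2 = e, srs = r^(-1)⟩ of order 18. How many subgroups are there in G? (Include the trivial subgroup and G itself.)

16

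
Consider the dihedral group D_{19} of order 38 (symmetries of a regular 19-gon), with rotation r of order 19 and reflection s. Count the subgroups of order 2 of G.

|G| = 38 and 2 | 38, so subgroups of order 2 are possible by Lagrange.
The subgroups of order 2 are: {e, r^10s}; {e, r^11s}; {e, r^12s}; {e, r^13s}; … (19 in all).
So G has 19 subgroups of order 2.

19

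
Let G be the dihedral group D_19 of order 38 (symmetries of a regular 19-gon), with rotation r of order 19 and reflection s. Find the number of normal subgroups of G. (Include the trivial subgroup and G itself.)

3

G has 22 subgroups. Checking conjugation-invariance by order — order 1: 1/1 normal; order 2: 0/19 normal; order 19: 1/1 normal; order 38: 1/1 normal.
Total normal subgroups: 3.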